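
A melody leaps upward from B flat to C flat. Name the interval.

The letter names run B→C, a span of 1 letter step, so the interval is some kind of second.
Bb to Cb is 1 semitone. A major second is 2, so 1 makes it minor.

minor second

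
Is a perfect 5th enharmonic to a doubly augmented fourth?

Yes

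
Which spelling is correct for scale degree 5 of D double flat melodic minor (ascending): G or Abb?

Each scale degree takes a distinct letter name. Degree 5 of a scale on D must use the letter A.
Abb and G are enharmonically the same pitch, but only Abb uses the letter A, so it is the correct spelling here.

Abb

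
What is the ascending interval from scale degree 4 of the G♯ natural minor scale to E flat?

diminished third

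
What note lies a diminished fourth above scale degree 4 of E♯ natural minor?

Scale degree 4 of E# natural minor is A#.
A diminished fourth (4 semitones) above A# lands on the letter D, giving D.

D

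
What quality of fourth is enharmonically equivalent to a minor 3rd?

A minor third spans 3 semitones.
A fourth spanning 3 semitones is doubly diminished (the perfect fourth is 5).

doubly diminished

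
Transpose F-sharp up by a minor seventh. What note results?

F up a major seventh is E, so the target letter is E.
From F#, a minor seventh is 10 semitones up: E.

E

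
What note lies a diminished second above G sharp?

Ab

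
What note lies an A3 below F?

F down a major third is Db, so the target letter is D.
From F, an augmented third is 5 semitones down: Dbb.

Dbb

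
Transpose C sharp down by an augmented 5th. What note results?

F

C down a perfect fifth is F, so the target letter is F.
From C#, an augmented fifth is 8 semitones down: F.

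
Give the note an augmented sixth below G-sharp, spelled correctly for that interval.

Bb

A sixth below G lands on the letter B.
An augmented sixth spans 10 semitones, so G# moves to pitch class 10. On the letter B that is Bb.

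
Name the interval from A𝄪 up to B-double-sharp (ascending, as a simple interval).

Counting letters A–B gives a second.
A##→B## = 2 semitones, exactly the major second.

major second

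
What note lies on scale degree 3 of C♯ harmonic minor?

The C# harmonic minor scale runs C# D# E F# G# A B#.
Degree 3 is E.

E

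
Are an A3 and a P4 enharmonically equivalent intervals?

An augmented third spans 5 semitones; a perfect fourth spans 5.
They are enharmonically equivalent.

Yes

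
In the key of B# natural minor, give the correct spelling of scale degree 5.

Degree 5 takes the letter 4 steps above B, which is F.
In natural minor, degree 5 sits 7 semitones above the tonic. B# + 7 semitones is pitch class 7, spelled on F as F##.

F##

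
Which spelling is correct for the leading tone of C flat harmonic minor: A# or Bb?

Each scale degree takes a distinct letter name. Degree 7 of a scale on C must use the letter B.
Bb and A# are enharmonically the same pitch, but only Bb uses the letter B, so it is the correct spelling here.

Bb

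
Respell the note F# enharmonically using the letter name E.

E##

Plain E sits 2 semitones below F#, so on the letter E the same pitch needs a double sharp: E##.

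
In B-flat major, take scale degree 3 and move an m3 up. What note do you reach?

F

Scale degree 3 of Bb major is D.
A minor third (3 semitones) above D lands on the letter F, giving F.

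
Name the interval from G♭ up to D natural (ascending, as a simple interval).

The letter names run G→D, a span of 4 letter steps, so the interval is some kind of fifth.
Gb to D is 8 semitones. A perfect fifth is 7, so 8 makes it augmented.

augmented fifth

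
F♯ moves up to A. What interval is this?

minor third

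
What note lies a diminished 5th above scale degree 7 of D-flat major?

Gb

Scale degree 7 of Db major is C.
A diminished fifth (6 semitones) above C lands on the letter G, giving Gb.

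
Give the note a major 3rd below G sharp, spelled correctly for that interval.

G down a major third is Eb, so the target letter is E.
From G#, a major third is 4 semitones down: E.

E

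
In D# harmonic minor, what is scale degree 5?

A#

The D# harmonic minor scale runs D# E# F# G# A# B C##.
Degree 5 is A#.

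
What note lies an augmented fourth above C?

A fourth above C lands on the letter F.
An augmented fourth spans 6 semitones, so C moves to pitch class 6. On the letter F that is F#.

F#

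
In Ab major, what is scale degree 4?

Db

Degree 4 takes the letter 3 steps above A, which is D.
In major, degree 4 sits 5 semitones above the tonic. Ab + 5 semitones is pitch class 1, spelled on D as Db.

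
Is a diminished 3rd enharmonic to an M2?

A diminished third spans 2 semitones; a major second spans 2.
They are enharmonically equivalent.

Yes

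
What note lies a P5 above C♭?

Gb

A fifth above C lands on the letter G.
A perfect fifth spans 7 semitones, so Cb moves to pitch class 6. On the letter G that is Gb.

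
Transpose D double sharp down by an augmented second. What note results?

A second below D lands on the letter C.
An augmented second spans 3 semitones, so D## moves to pitch class 1. On the letter C that is C#.

C#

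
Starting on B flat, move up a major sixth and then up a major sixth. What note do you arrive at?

E

A major sixth up from Bb is G (letter G, 9 semitones up).
A major sixth up from G is E (letter E, 9 semitones up).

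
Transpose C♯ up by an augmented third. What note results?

C up a major third is E, so the target letter is E.
From C#, an augmented third is 5 semitones up: E##.

E##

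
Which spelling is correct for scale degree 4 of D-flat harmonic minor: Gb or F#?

Gb

Each scale degree takes a distinct letter name. Degree 4 of a scale on D must use the letter G.
Gb and F# are enharmonically the same pitch, but only Gb uses the letter G, so it is the correct spelling here.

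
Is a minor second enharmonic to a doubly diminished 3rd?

A minor second spans 1 semitone; a doubly diminished third spans 1.
They are enharmonically equivalent.

Yes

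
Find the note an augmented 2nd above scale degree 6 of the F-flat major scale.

Scale degree 6 of Fb major is Db.
An augmented second (3 semitones) above Db lands on the letter E, giving E.

E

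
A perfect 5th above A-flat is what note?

Eb

A fifth above A lands on the letter E.
A perfect fifth spans 7 semitones, so Ab moves to pitch class 3. On the letter E that is Eb.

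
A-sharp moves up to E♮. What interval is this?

The letter names run A→E, a span of 4 letter steps, so the interval is some kind of fifth.
A# to E is 6 semitones. A perfect fifth is 7, so 6 makes it diminished.

diminished fifth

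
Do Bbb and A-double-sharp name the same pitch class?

No

Bbb is pitch class 9; A## is pitch class 11.
The pitch classes differ (9 vs. 11), so they are not enharmonic equivalents.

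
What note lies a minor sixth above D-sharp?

D up a major sixth is B, so the target letter is B.
From D#, a minor sixth is 8 semitones up: B.

B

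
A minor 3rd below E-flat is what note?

A third below E lands on the letter C.
A minor third spans 3 semitones, so Eb moves to pitch class 0. On the letter C that is C.

C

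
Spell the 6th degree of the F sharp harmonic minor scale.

D

The F# harmonic minor scale runs F# G# A B C# D E#.
Degree 6 is D.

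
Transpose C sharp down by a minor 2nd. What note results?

B#

C down a major second is Bb, so the target letter is B.
From C#, a minor second is 1 semitone down: B#.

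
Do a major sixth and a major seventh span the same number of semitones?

No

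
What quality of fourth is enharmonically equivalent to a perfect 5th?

doubly augmented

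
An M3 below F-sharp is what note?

D

A third below F lands on the letter D.
A major third spans 4 semitones, so F# moves to pitch class 2. On the letter D that is D.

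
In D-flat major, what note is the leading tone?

C

The Db major scale runs Db Eb F Gb Ab Bb C.
Degree 7 is C.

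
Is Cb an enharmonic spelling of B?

Cb is pitch class 11; B is pitch class 11.
All spellings map to pitch class 11, so they are enharmonically equivalent.

Yes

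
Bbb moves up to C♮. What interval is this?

The letter names run B→C, a span of 1 letter step, so the interval is some kind of second.
Bbb to C is 3 semitones. A major second is 2, so 3 makes it augmented.

augmented second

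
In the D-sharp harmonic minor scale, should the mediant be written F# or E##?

F#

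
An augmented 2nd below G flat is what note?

G down a major second is F, so the target letter is F.
From Gb, an augmented second is 3 semitones down: Fbb.

Fbb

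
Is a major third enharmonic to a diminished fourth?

Yes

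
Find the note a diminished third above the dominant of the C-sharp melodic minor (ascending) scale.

Bb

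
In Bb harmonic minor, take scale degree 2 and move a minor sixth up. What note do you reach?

Ab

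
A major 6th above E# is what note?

C##

A sixth above E lands on the letter C.
A major sixth spans 9 semitones, so E# moves to pitch class 2. On the letter C that is C##.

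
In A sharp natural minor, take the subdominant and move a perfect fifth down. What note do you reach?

G#

The subdominant of A# natural minor is D#.
A perfect fifth (7 semitones) below D# lands on the letter G, giving G#.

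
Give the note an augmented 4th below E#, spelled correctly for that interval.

A fourth below E lands on the letter B.
An augmented fourth spans 6 semitones, so E# moves to pitch class 11. On the letter B that is B.

B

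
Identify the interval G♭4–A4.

augmented second

Counting letters G–A gives a second.
Gb→A = 3 semitones, 1 wider than the major second (2), so augmented.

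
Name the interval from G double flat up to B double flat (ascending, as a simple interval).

The letter names run G→B, a span of 2 letter steps, so the interval is some kind of third.
Gbb to Bbb is 4 semitones. A major third is 4, so 4 makes it major.

major third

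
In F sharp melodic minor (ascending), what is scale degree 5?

The F# melodic minor (ascending) scale runs F# G# A B C# D# E#.
Degree 5 is C#.

C#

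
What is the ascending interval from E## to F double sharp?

minor second

Counting letters E–F gives a second.
E##→F## = 1 semitone, 1 narrower than the major second (2), so minor.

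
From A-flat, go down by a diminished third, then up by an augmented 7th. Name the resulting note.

E##

A diminished third down from Ab is F# (letter F, 2 semitones down).
An augmented seventh up from F# is E## (letter E, 12 semitones up).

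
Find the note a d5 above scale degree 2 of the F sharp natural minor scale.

Scale degree 2 of F# natural minor is G#.
A diminished fifth (6 semitones) above G# lands on the letter D, giving D.

D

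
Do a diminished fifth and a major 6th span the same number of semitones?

A diminished fifth spans 6 semitones; a major sixth spans 9.
The spans differ, so they are not enharmonic equivalents.

No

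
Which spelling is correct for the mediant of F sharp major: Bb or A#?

Each scale degree takes a distinct letter name. Degree 3 of a scale on F must use the letter A.
A# and Bb are enharmonically the same pitch, but only A# uses the letter A, so it is the correct spelling here.

A#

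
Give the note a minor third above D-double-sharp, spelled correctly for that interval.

A third above D lands on the letter F.
A minor third spans 3 semitones, so D## moves to pitch class 7. On the letter F that is F##.

F##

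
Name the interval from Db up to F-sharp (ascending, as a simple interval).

Counting letters D–E–F gives a third.
Db→F# = 5 semitones, 1 wider than the major third (4), so augmented.

augmented third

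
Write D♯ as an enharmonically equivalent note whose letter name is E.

Eb

D# is pitch class 3. The letter E alone is pitch class 4.
To reach pitch class 3 from E requires an offset of -1 semitone, i.e. flat: Eb.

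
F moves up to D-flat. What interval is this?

The letter names run F→D, a span of 5 letter steps, so the interval is some kind of sixth.
F to Db is 8 semitones. A major sixth is 9, so 8 makes it minor.

minor sixth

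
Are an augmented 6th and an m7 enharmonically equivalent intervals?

Yes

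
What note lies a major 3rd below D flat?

Bbb

A third below D lands on the letter B.
A major third spans 4 semitones, so Db moves to pitch class 9. On the letter B that is Bbb.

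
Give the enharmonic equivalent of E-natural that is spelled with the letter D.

D##

Plain D sits 2 semitones below E, so on the letter D the same pitch needs a double sharp: D##.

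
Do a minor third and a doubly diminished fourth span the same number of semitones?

Yes

A minor third spans 3 semitones; a doubly diminished fourth spans 3.
They are enharmonically equivalent.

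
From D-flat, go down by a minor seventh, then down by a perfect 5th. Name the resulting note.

A minor seventh down from Db is Eb (letter E, 10 semitones down).
A perfect fifth down from Eb is Ab (letter A, 7 semitones down).

Ab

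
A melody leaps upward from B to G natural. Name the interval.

Counting letters B–C–D–E–F–G gives a sixth.
B→G = 8 semitones, 1 narrower than the major sixth (9), so minor.

minor sixth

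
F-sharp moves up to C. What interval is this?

Counting letters F–G–A–B–C gives a fifth.
F#→C = 6 semitones, 1 narrower than the perfect fifth (7), so diminished.

diminished fifth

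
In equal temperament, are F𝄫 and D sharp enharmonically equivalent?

Yes

Fbb = pitch class 3 and D# = pitch class 3 — the same pitch class, so they are enharmonic equivalents.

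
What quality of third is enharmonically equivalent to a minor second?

A minor second spans 1 semitone.
A third spanning 1 semitone is doubly diminished (the major third is 4).

doubly diminished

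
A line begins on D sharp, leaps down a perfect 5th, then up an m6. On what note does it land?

A perfect fifth down from D# is G# (letter G, 7 semitones down).
A minor sixth up from G# is E (letter E, 8 semitones up).

E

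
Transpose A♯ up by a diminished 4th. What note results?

D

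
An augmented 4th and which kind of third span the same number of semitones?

doubly augmented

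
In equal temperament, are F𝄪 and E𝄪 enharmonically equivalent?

No

Two spellings are enharmonically equivalent only if they share a pitch class.
Here F## → 7, E## → 6; 6 ≠ 7, so they are not.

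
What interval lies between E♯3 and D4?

diminished seventh

Counting letters E–F–G–A–B–C–D gives a seventh.
E#→D = 9 semitones, 2 narrower than the major seventh (11), so diminished.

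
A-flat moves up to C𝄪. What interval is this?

The letter names run A→C, a span of 2 letter steps, so the interval is some kind of third.
Ab to C## is 6 semitones. A major third is 4, so 6 makes it doubly augmented.

doubly augmented third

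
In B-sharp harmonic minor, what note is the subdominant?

E#

Degree 4 takes the letter 3 steps above B, which is E.
In harmonic minor, degree 4 sits 5 semitones above the tonic. B# + 5 semitones is pitch class 5, spelled on E as E#.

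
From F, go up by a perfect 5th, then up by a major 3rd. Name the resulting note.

A perfect fifth up from F is C (letter C, 7 semitones up).
A major third up from C is E (letter E, 4 semitones up).

E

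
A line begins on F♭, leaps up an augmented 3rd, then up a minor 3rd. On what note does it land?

An augmented third up from Fb is A (letter A, 5 semitones up).
A minor third up from A is C (letter C, 3 semitones up).

C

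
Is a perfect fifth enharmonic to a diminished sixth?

Yes

A perfect fifth spans 7 semitones; a diminished sixth spans 7.
They are enharmonically equivalent.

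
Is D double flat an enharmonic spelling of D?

Dbb is pitch class 0; D is pitch class 2.
The pitch classes differ (0 vs. 2), so they are not enharmonic equivalents.

No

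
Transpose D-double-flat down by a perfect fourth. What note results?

Abb

A fourth below D lands on the letter A.
A perfect fourth spans 5 semitones, so Dbb moves to pitch class 7. On the letter A that is Abb.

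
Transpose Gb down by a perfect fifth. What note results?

A fifth below G lands on the letter C.
A perfect fifth spans 7 semitones, so Gb moves to pitch class 11. On the letter C that is Cb.

Cb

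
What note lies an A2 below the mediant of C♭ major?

Dbb

The mediant of Cb major is Eb.
An augmented second (3 semitones) below Eb lands on the letter D, giving Dbb.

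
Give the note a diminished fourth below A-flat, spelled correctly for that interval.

E

A fourth below A lands on the letter E.
A diminished fourth spans 4 semitones, so Ab moves to pitch class 4. On the letter E that is E.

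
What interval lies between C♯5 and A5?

minor sixth

Counting letters C–D–E–F–G–A gives a sixth.
C#→A = 8 semitones, 1 narrower than the major sixth (9), so minor.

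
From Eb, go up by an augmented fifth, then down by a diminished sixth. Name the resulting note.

D##

An augmented fifth up from Eb is B (letter B, 8 semitones up).
A diminished sixth down from B is D## (letter D, 7 semitones down).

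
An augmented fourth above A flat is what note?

D

A up a perfect fourth is D, so the target letter is D.
From Ab, an augmented fourth is 6 semitones up: D.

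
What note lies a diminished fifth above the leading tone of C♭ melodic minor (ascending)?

Fb

The leading tone of Cb melodic minor (ascending) is Bb.
A diminished fifth (6 semitones) above Bb lands on the letter F, giving Fb.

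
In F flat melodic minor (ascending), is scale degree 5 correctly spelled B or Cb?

Each scale degree takes a distinct letter name. Degree 5 of a scale on F must use the letter C.
Cb and B are enharmonically the same pitch, but only Cb uses the letter C, so it is the correct spelling here.

Cb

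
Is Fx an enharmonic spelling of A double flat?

F## = pitch class 7 and Abb = pitch class 7 — the same pitch class, so they are enharmonic equivalents.

Yes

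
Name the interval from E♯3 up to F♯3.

minor second

The letter names run E→F, a span of 1 letter step, so the interval is some kind of second.
E# to F# is 1 semitone. A major second is 2, so 1 makes it minor.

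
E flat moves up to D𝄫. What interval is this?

Counting letters E–F–G–A–B–C–D gives a seventh.
Eb→Dbb = 9 semitones, 2 narrower than the major seventh (11), so diminished.

diminished seventh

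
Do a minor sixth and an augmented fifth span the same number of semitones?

Yes

A minor sixth spans 8 semitones; an augmented fifth spans 8.
They are enharmonically equivalent.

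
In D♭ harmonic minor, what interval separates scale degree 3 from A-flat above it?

major third

Scale degree 3 of Db harmonic minor is Fb.
Fb up to Ab: letters F→A make it a third; 4 semitones makes it major.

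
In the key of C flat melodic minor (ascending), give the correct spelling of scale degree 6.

Ab

The Cb melodic minor (ascending) scale runs Cb Db Ebb Fb Gb Ab Bb.
Degree 6 is Ab.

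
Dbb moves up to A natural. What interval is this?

doubly augmented fifth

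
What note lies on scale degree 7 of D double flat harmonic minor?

Degree 7 takes the letter 6 steps above D, which is C.
In harmonic minor, degree 7 sits 11 semitones above the tonic. Dbb + 11 semitones is pitch class 11, spelled on C as Cb.

Cb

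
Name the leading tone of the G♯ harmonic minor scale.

The G# harmonic minor scale runs G# A# B C# D# E F##.
Degree 7 is F##.

F##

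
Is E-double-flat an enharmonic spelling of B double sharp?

No

Ebb is pitch class 2; B## is pitch class 1.
The pitch classes differ (2 vs. 1), so they are not enharmonic equivalents.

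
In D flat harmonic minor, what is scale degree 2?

Eb

The Db harmonic minor scale runs Db Eb Fb Gb Ab Bbb C.
Degree 2 is Eb.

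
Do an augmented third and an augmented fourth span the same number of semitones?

No

An augmented third spans 5 semitones; an augmented fourth spans 6.
The spans differ, so they are not enharmonic equivalents.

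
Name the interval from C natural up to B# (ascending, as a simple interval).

augmented seventh

The letter names run C→B, a span of 6 letter steps, so the interval is some kind of seventh.
C to B# is 12 semitones. A major seventh is 11, so 12 makes it augmented.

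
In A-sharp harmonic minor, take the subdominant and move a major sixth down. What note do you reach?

F#

The subdominant of A# harmonic minor is D#.
A major sixth (9 semitones) below D# lands on the letter F, giving F#.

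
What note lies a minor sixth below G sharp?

G down a major sixth is Bb, so the target letter is B.
From G#, a minor sixth is 8 semitones down: B#.

B#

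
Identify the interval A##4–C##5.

Counting letters A–B–C gives a third.
A##→C## = 3 semitones, 1 narrower than the major third (4), so minor.

minor third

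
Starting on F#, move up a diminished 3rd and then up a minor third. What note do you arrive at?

Cb

A diminished third up from F# is Ab (letter A, 2 semitones up).
A minor third up from Ab is Cb (letter C, 3 semitones up).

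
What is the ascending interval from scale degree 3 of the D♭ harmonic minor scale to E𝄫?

Scale degree 3 of Db harmonic minor is Fb.
Fb up to Ebb: letters F→E make it a seventh; 10 semitones makes it minor.

minor seventh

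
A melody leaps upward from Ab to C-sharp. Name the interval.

augmented third

The letter names run A→C, a span of 2 letter steps, so the interval is some kind of third.
Ab to C# is 5 semitones. A major third is 4, so 5 makes it augmented.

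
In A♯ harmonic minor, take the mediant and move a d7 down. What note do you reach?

D##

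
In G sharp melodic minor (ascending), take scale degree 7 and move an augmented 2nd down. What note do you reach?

Scale degree 7 of G# melodic minor (ascending) is F##.
An augmented second (3 semitones) below F## lands on the letter E, giving E.

E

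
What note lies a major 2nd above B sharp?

C##

A second above B lands on the letter C.
A major second spans 2 semitones, so B# moves to pitch class 2. On the letter C that is C##.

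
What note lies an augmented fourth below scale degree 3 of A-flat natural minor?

Gbb

Scale degree 3 of Ab natural minor is Cb.
An augmented fourth (6 semitones) below Cb lands on the letter G, giving Gbb.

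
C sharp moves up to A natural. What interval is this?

minor sixth

Counting letters C–D–E–F–G–A gives a sixth.
C#→A = 8 semitones, 1 narrower than the major sixth (9), so minor.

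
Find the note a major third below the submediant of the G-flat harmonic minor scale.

Cbb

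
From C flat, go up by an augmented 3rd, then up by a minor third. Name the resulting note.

G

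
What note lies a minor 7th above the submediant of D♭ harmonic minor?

Abb

The submediant of Db harmonic minor is Bbb.
A minor seventh (10 semitones) above Bbb lands on the letter A, giving Abb.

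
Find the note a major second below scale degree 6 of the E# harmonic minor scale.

Scale degree 6 of E# harmonic minor is C#.
A major second (2 semitones) below C# lands on the letter B, giving B.

B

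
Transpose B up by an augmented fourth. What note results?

B up a perfect fourth is E, so the target letter is E.
From B, an augmented fourth is 6 semitones up: E#.

E#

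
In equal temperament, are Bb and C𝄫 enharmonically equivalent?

Bb is pitch class 10; Cbb is pitch class 10.
All spellings map to pitch class 10, so they are enharmonically equivalent.

Yes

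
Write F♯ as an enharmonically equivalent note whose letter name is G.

Gb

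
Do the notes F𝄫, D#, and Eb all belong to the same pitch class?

Yes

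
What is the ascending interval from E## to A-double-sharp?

Counting letters E–F–G–A gives a fourth.
E##→A## = 5 semitones, exactly the perfect fourth.

perfect fourth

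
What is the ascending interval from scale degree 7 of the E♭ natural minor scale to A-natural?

augmented fifth

Scale degree 7 of Eb natural minor is Db.
Db up to A: letters D→A make it a fifth; 8 semitones makes it augmented.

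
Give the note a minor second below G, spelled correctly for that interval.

F#

G down a major second is F, so the target letter is F.
From G, a minor second is 1 semitone down: F#.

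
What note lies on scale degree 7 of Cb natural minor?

Bbb

The Cb natural minor scale runs Cb Db Ebb Fb Gb Abb Bbb.
Degree 7 is Bbb.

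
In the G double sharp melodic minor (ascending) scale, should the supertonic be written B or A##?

A##

Each scale degree takes a distinct letter name. Degree 2 of a scale on G must use the letter A.
A## and B are enharmonically the same pitch, but only A## uses the letter A, so it is the correct spelling here.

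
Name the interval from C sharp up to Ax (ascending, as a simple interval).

augmented sixth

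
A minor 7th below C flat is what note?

C down a major seventh is Db, so the target letter is D.
From Cb, a minor seventh is 10 semitones down: Db.

Db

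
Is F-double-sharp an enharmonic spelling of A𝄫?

Yes

F## is pitch class 7; Abb is pitch class 7.
All spellings map to pitch class 7, so they are enharmonically equivalent.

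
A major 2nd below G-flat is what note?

G down a major second is F, so the target letter is F.
From Gb, a major second is 2 semitones down: Fb.

Fb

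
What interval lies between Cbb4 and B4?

The letter names run C→B, a span of 6 letter steps, so the interval is some kind of seventh.
Cbb to B is 13 semitones. A major seventh is 11, so 13 makes it doubly augmented.

doubly augmented seventh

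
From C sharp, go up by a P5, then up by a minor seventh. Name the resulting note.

A perfect fifth up from C# is G# (letter G, 7 semitones up).
A minor seventh up from G# is F# (letter F, 10 semitones up).

F#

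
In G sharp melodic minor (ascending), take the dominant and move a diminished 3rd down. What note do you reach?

B##

The dominant of G# melodic minor (ascending) is D#.
A diminished third (2 semitones) below D# lands on the letter B, giving B##.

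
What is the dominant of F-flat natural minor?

Cb

Degree 5 takes the letter 4 steps above F, which is C.
In natural minor, degree 5 sits 7 semitones above the tonic. Fb + 7 semitones is pitch class 11, spelled on C as Cb.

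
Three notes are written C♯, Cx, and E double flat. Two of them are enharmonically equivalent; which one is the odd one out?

In 12-tone equal temperament, enharmonic equivalents share a pitch class. C# is pitch class 1; C## is pitch class 2; Ebb is pitch class 2.
C## and Ebb share pitch class 2, while C# is pitch class 1.

C#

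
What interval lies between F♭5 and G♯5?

doubly augmented second

Counting letters F–G gives a second.
Fb→G# = 4 semitones, 2 wider than the major second (2), so doubly augmented.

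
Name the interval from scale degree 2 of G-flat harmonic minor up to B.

augmented second

Scale degree 2 of Gb harmonic minor is Ab.
Ab up to B: letters A→B make it a second; 3 semitones makes it augmented.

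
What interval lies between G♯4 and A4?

Counting letters G–A gives a second.
G#→A = 1 semitone, 1 narrower than the major second (2), so minor.

minor second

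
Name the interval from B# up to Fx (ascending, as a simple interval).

perfect fifth

Counting letters B–C–D–E–F gives a fifth.
B#→F## = 7 semitones, exactly the perfect fifth.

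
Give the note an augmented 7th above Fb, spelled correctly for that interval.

E

F up a major seventh is E, so the target letter is E.
From Fb, an augmented seventh is 12 semitones up: E.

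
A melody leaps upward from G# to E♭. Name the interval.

diminished sixth

Counting letters G–A–B–C–D–E gives a sixth.
G#→Eb = 7 semitones, 2 narrower than the major sixth (9), so diminished.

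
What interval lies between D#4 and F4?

diminished third

Counting letters D–E–F gives a third.
D#→F = 2 semitones, 2 narrower than the major third (4), so diminished.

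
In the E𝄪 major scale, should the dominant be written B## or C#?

Each scale degree takes a distinct letter name. Degree 5 of a scale on E must use the letter B.
B## and C# are enharmonically the same pitch, but only B## uses the letter B, so it is the correct spelling here.

B##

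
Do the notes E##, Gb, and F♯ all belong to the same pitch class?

Yes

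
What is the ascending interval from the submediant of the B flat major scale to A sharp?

augmented second

The submediant of Bb major is G.
G up to A#: letters G→A make it a second; 3 semitones makes it augmented.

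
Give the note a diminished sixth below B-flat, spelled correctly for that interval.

A sixth below B lands on the letter D.
A diminished sixth spans 7 semitones, so Bb moves to pitch class 3. On the letter D that is D#.

D#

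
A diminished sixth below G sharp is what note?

B##

G down a major sixth is Bb, so the target letter is B.
From G#, a diminished sixth is 7 semitones down: B##.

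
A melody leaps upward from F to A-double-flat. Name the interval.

diminished third

Counting letters F–G–A gives a third.
F→Abb = 2 semitones, 2 narrower than the major third (4), so diminished.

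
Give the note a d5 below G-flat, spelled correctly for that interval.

G down a perfect fifth is C, so the target letter is C.
From Gb, a diminished fifth is 6 semitones down: C.

C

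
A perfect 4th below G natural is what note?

D

A fourth below G lands on the letter D.
A perfect fourth spans 5 semitones, so G moves to pitch class 2. On the letter D that is D.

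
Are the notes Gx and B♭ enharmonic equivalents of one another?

No

G## is pitch class 9; Bb is pitch class 10.
The pitch classes differ (9 vs. 10), so they are not enharmonic equivalents.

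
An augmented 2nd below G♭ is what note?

A second below G lands on the letter F.
An augmented second spans 3 semitones, so Gb moves to pitch class 3. On the letter F that is Fbb.

Fbb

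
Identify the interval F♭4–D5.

augmented sixth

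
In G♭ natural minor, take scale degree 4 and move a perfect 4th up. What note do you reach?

Scale degree 4 of Gb natural minor is Cb.
A perfect fourth (5 semitones) above Cb lands on the letter F, giving Fb.

Fb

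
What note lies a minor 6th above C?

Ab

C up a major sixth is A, so the target letter is A.
From C, a minor sixth is 8 semitones up: Ab.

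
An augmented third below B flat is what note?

B down a major third is G, so the target letter is G.
From Bb, an augmented third is 5 semitones down: Gbb.

Gbb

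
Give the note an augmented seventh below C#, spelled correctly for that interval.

Db

C down a major seventh is Db, so the target letter is D.
From C#, an augmented seventh is 12 semitones down: Db.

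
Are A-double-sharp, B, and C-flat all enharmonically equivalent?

Yes

A## is pitch class 11; B is pitch class 11; Cb is pitch class 11.
All spellings map to pitch class 11, so they are enharmonically equivalent.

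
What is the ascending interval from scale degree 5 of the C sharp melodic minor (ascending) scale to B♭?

Scale degree 5 of C# melodic minor (ascending) is G#.
G# up to Bb: letters G→B make it a third; 2 semitones makes it diminished.

diminished third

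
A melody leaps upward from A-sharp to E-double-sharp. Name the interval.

augmented fifth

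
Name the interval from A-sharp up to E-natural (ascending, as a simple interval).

Counting letters A–B–C–D–E gives a fifth.
A#→E = 6 semitones, 1 narrower than the perfect fifth (7), so diminished.

diminished fifth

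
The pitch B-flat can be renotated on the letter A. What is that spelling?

Bb is pitch class 10. The letter A alone is pitch class 9.
To reach pitch class 10 from A requires an offset of +1 semitone, i.e. sharp: A#.

A#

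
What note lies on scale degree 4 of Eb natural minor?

Ab

The Eb natural minor scale runs Eb F Gb Ab Bb Cb Db.
Degree 4 is Ab.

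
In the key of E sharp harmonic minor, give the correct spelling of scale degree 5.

Degree 5 takes the letter 4 steps above E, which is B.
In harmonic minor, degree 5 sits 7 semitones above the tonic. E# + 7 semitones is pitch class 0, spelled on B as B#.

B#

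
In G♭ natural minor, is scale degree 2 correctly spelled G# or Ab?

Each scale degree takes a distinct letter name. Degree 2 of a scale on G must use the letter A.
Ab and G# are enharmonically the same pitch, but only Ab uses the letter A, so it is the correct spelling here.

Ab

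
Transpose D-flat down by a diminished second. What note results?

C#

A second below D lands on the letter C.
A diminished second spans 0 semitones, so Db moves to pitch class 1. On the letter C that is C#.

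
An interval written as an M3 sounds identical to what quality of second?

doubly augmented

A major third spans 4 semitones.
A second spanning 4 semitones is doubly augmented (the major second is 2).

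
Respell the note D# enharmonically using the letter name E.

D# is pitch class 3. The letter E alone is pitch class 4.
To reach pitch class 3 from E requires an offset of -1 semitone, i.e. flat: Eb.

Eb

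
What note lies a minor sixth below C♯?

A sixth below C lands on the letter E.
A minor sixth spans 8 semitones, so C# moves to pitch class 5. On the letter E that is E#.

E#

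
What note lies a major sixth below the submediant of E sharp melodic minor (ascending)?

E#

The submediant of E# melodic minor (ascending) is C##.
A major sixth (9 semitones) below C## lands on the letter E, giving E#.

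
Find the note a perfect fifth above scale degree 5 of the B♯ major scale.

Scale degree 5 of B# major is F##.
A perfect fifth (7 semitones) above F## lands on the letter C, giving C##.

C##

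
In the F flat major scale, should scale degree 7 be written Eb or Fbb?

Eb

Each scale degree takes a distinct letter name. Degree 7 of a scale on F must use the letter E.
Eb and Fbb are enharmonically the same pitch, but only Eb uses the letter E, so it is the correct spelling here.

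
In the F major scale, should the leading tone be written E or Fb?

Each scale degree takes a distinct letter name. Degree 7 of a scale on F must use the letter E.
E and Fb are enharmonically the same pitch, but only E uses the letter E, so it is the correct spelling here.

E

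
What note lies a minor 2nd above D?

A second above D lands on the letter E.
A minor second spans 1 semitone, so D moves to pitch class 3. On the letter E that is Eb.

Eb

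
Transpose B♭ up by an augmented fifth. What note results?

F#

A fifth above B lands on the letter F.
An augmented fifth spans 8 semitones, so Bb moves to pitch class 6. On the letter F that is F#.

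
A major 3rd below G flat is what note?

A third below G lands on the letter E.
A major third spans 4 semitones, so Gb moves to pitch class 2. On the letter E that is Ebb.

Ebb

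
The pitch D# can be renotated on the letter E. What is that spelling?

Eb

D# is pitch class 3. The letter E alone is pitch class 4.
To reach pitch class 3 from E requires an offset of -1 semitone, i.e. flat: Eb.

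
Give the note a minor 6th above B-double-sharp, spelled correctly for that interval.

G##

A sixth above B lands on the letter G.
A minor sixth spans 8 semitones, so B## moves to pitch class 9. On the letter G that is G##.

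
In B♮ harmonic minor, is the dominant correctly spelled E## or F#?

Each scale degree takes a distinct letter name. Degree 5 of a scale on B must use the letter F.
F# and E## are enharmonically the same pitch, but only F# uses the letter F, so it is the correct spelling here.

F#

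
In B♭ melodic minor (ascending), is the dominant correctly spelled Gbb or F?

Each scale degree takes a distinct letter name. Degree 5 of a scale on B must use the letter F.
F and Gbb are enharmonically the same pitch, but only F uses the letter F, so it is the correct spelling here.

F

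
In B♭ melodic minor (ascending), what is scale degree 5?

F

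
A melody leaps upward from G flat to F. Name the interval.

Counting letters G–A–B–C–D–E–F gives a seventh.
Gb→F = 11 semitones, exactly the major seventh.

major seventh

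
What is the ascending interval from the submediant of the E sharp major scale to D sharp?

The submediant of E# major is C##.
C## up to D#: letters C→D make it a second; 1 semitone makes it minor.

minor second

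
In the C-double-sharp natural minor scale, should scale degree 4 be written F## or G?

F##

Each scale degree takes a distinct letter name. Degree 4 of a scale on C must use the letter F.
F## and G are enharmonically the same pitch, but only F## uses the letter F, so it is the correct spelling here.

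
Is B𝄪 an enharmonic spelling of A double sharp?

Two spellings are enharmonically equivalent only if they share a pitch class.
Here B## → 1, A## → 11; 1 ≠ 11, so they are not.

No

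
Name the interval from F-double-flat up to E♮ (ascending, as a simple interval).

doubly augmented seventh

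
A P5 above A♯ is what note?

A up a perfect fifth is E, so the target letter is E.
From A#, a perfect fifth is 7 semitones up: E#.

E#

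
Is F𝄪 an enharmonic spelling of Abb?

F## = pitch class 7 and Abb = pitch class 7 — the same pitch class, so they are enharmonic equivalents.

Yes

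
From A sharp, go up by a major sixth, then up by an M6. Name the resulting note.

A major sixth up from A# is F## (letter F, 9 semitones up).
A major sixth up from F## is D## (letter D, 9 semitones up).

D##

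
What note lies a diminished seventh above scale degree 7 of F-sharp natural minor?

Scale degree 7 of F# natural minor is E.
A diminished seventh (9 semitones) above E lands on the letter D, giving Db.

Db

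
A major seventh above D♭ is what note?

A seventh above D lands on the letter C.
A major seventh spans 11 semitones, so Db moves to pitch class 0. On the letter C that is C.

C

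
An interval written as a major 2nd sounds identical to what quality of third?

A major second spans 2 semitones.
A third spanning 2 semitones is diminished (the major third is 4).

diminished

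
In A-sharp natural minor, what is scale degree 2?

The A# natural minor scale runs A# B# C# D# E# F# G#.
Degree 2 is B#.

B#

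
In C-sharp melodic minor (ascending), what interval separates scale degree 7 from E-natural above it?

Scale degree 7 of C# melodic minor (ascending) is B#.
B# up to E: letters B→E make it a fourth; 4 semitones makes it diminished.

diminished fourth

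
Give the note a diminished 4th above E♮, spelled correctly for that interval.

Ab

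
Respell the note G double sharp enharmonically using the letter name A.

Plain A sits at the same pitch as G##, so on the letter A the same pitch needs a natural: A.

A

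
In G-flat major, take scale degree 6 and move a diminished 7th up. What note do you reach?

Dbb

Scale degree 6 of Gb major is Eb.
A diminished seventh (9 semitones) above Eb lands on the letter D, giving Dbb.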